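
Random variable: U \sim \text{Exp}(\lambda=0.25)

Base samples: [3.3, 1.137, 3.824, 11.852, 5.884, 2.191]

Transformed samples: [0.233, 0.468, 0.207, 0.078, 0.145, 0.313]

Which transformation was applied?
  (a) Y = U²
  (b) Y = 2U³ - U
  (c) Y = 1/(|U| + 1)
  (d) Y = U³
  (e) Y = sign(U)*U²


Checking option (c) Y = 1/(|U| + 1):
  U = 3.3 -> Y = 0.233 ✓
  U = 1.137 -> Y = 0.468 ✓
  U = 3.824 -> Y = 0.207 ✓
All samples match this transformation.

(c) 1/(|U| + 1)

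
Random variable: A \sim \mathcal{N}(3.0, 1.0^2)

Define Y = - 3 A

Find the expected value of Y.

For Y = -3A:
E[Y] = -3 * E[A]
E[A] = 3.0 = 3
E[Y] = -3 * 3 = -9

-9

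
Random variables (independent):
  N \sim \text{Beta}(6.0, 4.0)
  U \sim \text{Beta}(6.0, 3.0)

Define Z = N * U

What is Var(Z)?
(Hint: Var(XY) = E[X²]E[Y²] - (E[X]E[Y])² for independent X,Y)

Var(XY) = E[X²]E[Y²] - (E[X]E[Y])²
E[N] = 0.6, Var(N) = 0.021818182
E[U] = 0.66666667, Var(U) = 0.022222222
E[N²] = 0.021818182 + 0.6² = 0.38181818
E[U²] = 0.022222222 + 0.66666667² = 0.46666667
Var(Z) = 0.38181818*0.46666667 - (0.6*0.66666667)²
= 0.17818182 - 0.16 = 0.018181818

0.018181818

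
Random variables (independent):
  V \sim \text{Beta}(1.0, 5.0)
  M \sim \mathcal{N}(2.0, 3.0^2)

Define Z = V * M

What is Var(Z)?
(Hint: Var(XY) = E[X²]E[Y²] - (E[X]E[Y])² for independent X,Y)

Var(XY) = E[X²]E[Y²] - (E[X]E[Y])²
E[V] = 0.16666667, Var(V) = 0.01984127
E[M] = 2, Var(M) = 9
E[V²] = 0.01984127 + 0.16666667² = 0.047619048
E[M²] = 9 + 2² = 13
Var(Z) = 0.047619048*13 - (0.16666667*2)²
= 0.61904762 - 0.11111111 = 0.50793651

0.50793651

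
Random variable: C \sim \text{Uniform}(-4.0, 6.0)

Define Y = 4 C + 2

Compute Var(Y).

For Y = aC + b: Var(Y) = a² * Var(C)
Var(C) = (6 + 4)^2/12 = 8.3333333
Var(Y) = 4² * 8.3333333 = 16 * 8.3333333 = 133.33333

133.33333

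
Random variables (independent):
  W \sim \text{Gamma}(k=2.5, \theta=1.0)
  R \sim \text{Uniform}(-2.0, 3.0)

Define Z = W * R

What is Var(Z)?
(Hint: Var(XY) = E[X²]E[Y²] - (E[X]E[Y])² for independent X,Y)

Var(XY) = E[X²]E[Y²] - (E[X]E[Y])²
E[W] = 2.5, Var(W) = 2.5
E[R] = 0.5, Var(R) = 2.0833333
E[W²] = 2.5 + 2.5² = 8.75
E[R²] = 2.0833333 + 0.5² = 2.3333333
Var(Z) = 8.75*2.3333333 - (2.5*0.5)²
= 20.416667 - 1.5625 = 18.854167

18.854167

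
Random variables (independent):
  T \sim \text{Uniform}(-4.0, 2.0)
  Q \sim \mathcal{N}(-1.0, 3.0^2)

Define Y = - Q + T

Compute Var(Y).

For independent RVs: Var(aX + bY) = a²Var(X) + b²Var(Y)
Var(T) = 3
Var(Q) = 9
Var(Y) = 1²*3 + (-1)²*9
= 1*3 + 1*9 = 12

12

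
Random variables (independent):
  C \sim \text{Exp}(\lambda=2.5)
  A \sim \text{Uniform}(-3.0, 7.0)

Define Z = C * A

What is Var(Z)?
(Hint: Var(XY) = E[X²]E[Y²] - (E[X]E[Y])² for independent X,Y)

Var(XY) = E[X²]E[Y²] - (E[X]E[Y])²
E[C] = 0.4, Var(C) = 0.16
E[A] = 2, Var(A) = 8.3333333
E[C²] = 0.16 + 0.4² = 0.32
E[A²] = 8.3333333 + 2² = 12.333333
Var(Z) = 0.32*12.333333 - (0.4*2)²
= 3.9466667 - 0.64 = 3.3066667

3.3066667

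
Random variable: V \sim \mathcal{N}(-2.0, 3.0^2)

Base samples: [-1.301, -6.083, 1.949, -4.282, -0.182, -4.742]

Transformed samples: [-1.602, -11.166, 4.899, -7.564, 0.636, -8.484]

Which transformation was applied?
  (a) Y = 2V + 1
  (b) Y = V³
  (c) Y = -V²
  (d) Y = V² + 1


Checking option (a) Y = 2V + 1:
  V = -1.301 -> Y = -1.602 ✓
  V = -6.083 -> Y = -11.166 ✓
  V = 1.949 -> Y = 4.899 ✓
All samples match this transformation.

(a) 2V + 1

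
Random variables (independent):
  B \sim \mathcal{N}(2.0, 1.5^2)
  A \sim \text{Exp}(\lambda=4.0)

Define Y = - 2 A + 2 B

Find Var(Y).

For independent RVs: Var(aX + bY) = a²Var(X) + b²Var(Y)
Var(B) = 2.25
Var(A) = 0.0625
Var(Y) = 2²*2.25 + (-2)²*0.0625
= 4*2.25 + 4*0.0625 = 9.25

9.25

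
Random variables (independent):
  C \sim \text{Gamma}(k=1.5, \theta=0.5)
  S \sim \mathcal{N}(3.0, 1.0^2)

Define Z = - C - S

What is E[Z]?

E[Z] = -1*E[C] - 1*E[S]
E[C] = 0.75
E[S] = 3
E[Z] = -1*0.75 - 1*3 = -3.75

-3.75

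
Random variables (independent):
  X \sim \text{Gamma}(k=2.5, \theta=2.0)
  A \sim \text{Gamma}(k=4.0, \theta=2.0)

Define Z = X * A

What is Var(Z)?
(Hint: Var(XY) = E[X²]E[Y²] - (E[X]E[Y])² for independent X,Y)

Var(XY) = E[X²]E[Y²] - (E[X]E[Y])²
E[X] = 5, Var(X) = 10
E[A] = 8, Var(A) = 16
E[X²] = 10 + 5² = 35
E[A²] = 16 + 8² = 80
Var(Z) = 35*80 - (5*8)²
= 2800 - 1600 = 1200

1200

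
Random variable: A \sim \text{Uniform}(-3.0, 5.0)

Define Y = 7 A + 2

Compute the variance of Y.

For Y = aA + b: Var(Y) = a² * Var(A)
Var(A) = (5 + 3)^2/12 = 5.3333333
Var(Y) = 7² * 5.3333333 = 49 * 5.3333333 = 261.33333

261.33333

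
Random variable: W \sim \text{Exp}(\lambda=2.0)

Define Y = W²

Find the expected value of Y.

E[W²] = Var(W) + (E[W])² = 0.25 + 0.25 = 0.5

0.5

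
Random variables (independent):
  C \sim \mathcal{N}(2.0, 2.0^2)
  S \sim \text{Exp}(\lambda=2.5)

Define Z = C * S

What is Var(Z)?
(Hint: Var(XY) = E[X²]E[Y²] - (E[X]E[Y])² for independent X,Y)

Var(XY) = E[X²]E[Y²] - (E[X]E[Y])²
E[C] = 2, Var(C) = 4
E[S] = 0.4, Var(S) = 0.16
E[C²] = 4 + 2² = 8
E[S²] = 0.16 + 0.4² = 0.32
Var(Z) = 8*0.32 - (2*0.4)²
= 2.56 - 0.64 = 1.92

1.92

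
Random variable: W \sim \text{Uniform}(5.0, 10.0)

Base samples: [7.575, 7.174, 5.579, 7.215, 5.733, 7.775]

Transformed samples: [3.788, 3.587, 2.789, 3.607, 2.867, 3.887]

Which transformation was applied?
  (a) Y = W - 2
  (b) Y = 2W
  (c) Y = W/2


Checking option (c) Y = W/2:
  W = 7.575 -> Y = 3.788 ✓
  W = 7.174 -> Y = 3.587 ✓
  W = 5.579 -> Y = 2.789 ✓
All samples match this transformation.

(c) W/2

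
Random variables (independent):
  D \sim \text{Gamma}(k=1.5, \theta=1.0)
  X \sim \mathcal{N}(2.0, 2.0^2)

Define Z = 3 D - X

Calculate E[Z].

E[Z] = 3*E[D] - 1*E[X]
E[D] = 1.5
E[X] = 2
E[Z] = 3*1.5 - 1*2 = 2.5

2.5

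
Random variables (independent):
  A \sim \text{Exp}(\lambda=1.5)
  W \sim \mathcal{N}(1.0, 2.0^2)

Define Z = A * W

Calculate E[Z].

For independent RVs: E[XY] = E[X]*E[Y]
E[A] = 0.66666667
E[W] = 1
E[Z] = 0.66666667 * 1 = 0.66666667

0.66666667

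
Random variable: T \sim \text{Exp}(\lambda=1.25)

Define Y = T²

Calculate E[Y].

E[T²] = Var(T) + (E[T])² = 0.64 + 0.64 = 1.28

1.28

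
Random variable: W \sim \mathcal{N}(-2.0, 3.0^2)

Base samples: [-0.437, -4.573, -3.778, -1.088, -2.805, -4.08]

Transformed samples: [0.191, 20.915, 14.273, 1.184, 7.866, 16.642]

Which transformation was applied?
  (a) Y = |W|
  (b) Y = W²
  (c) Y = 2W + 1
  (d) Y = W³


Checking option (b) Y = W²:
  W = -0.437 -> Y = 0.191 ✓
  W = -4.573 -> Y = 20.915 ✓
  W = -3.778 -> Y = 14.273 ✓
All samples match this transformation.

(b) W²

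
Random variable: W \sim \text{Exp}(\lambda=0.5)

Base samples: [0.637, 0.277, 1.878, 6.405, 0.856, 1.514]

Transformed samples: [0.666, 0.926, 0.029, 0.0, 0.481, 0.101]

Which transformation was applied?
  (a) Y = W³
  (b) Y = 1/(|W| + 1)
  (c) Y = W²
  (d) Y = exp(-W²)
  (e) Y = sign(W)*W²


Checking option (d) Y = exp(-W²):
  W = 0.637 -> Y = 0.666 ✓
  W = 0.277 -> Y = 0.926 ✓
  W = 1.878 -> Y = 0.029 ✓
All samples match this transformation.

(d) exp(-W²)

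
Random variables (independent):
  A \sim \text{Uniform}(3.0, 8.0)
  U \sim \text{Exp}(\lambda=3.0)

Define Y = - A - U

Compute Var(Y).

For independent RVs: Var(aX + bY) = a²Var(X) + b²Var(Y)
Var(A) = 2.0833333
Var(U) = 0.11111111
Var(Y) = (-1)²*2.0833333 + (-1)²*0.11111111
= 1*2.0833333 + 1*0.11111111 = 2.1944444

2.1944444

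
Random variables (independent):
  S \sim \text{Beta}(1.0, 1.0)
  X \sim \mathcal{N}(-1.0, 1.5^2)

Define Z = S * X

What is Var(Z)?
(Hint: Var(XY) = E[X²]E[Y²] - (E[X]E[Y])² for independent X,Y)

Var(XY) = E[X²]E[Y²] - (E[X]E[Y])²
E[S] = 0.5, Var(S) = 0.083333333
E[X] = -1, Var(X) = 2.25
E[S²] = 0.083333333 + 0.5² = 0.33333333
E[X²] = 2.25 + (-1)² = 3.25
Var(Z) = 0.33333333*3.25 - (0.5*(-1))²
= 1.0833333 - 0.25 = 0.83333333

0.83333333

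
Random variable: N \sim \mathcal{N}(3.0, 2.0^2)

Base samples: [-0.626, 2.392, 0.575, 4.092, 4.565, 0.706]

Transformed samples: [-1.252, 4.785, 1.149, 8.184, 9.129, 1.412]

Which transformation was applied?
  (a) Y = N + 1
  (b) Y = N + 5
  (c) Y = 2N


Checking option (c) Y = 2N:
  N = -0.626 -> Y = -1.252 ✓
  N = 2.392 -> Y = 4.785 ✓
  N = 0.575 -> Y = 1.149 ✓
All samples match this transformation.

(c) 2N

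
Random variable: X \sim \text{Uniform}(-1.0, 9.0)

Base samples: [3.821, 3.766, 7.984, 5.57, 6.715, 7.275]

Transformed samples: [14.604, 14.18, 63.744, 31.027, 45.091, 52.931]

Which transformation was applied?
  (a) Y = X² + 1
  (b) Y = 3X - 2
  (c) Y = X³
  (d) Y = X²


Checking option (d) Y = X²:
  X = 3.821 -> Y = 14.604 ✓
  X = 3.766 -> Y = 14.18 ✓
  X = 7.984 -> Y = 63.744 ✓
All samples match this transformation.

(d) X²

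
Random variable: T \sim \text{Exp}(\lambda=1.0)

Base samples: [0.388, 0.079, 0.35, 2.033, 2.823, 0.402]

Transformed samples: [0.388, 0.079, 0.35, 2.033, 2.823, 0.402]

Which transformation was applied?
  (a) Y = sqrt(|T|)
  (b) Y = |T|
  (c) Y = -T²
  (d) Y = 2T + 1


Checking option (b) Y = |T|:
  T = 0.388 -> Y = 0.388 ✓
  T = 0.079 -> Y = 0.079 ✓
  T = 0.35 -> Y = 0.35 ✓
All samples match this transformation.

(b) |T|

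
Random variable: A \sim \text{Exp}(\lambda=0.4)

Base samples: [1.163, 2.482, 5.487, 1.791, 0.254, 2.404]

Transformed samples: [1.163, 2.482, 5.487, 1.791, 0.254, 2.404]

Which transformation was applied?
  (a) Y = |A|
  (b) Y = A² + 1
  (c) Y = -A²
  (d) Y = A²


Checking option (a) Y = |A|:
  A = 1.163 -> Y = 1.163 ✓
  A = 2.482 -> Y = 2.482 ✓
  A = 5.487 -> Y = 5.487 ✓
All samples match this transformation.

(a) |A|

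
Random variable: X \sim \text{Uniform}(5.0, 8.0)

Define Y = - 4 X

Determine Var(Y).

For Y = aX + b: Var(Y) = a² * Var(X)
Var(X) = (8 - 5)^2/12 = 0.75
Var(Y) = (-4)² * 0.75 = 16 * 0.75 = 12

12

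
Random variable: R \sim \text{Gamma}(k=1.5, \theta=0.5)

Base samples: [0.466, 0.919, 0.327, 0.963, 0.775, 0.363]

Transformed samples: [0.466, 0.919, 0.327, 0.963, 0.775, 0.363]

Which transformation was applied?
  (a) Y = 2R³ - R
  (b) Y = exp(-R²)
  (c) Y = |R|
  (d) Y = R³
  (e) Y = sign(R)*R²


Checking option (c) Y = |R|:
  R = 0.466 -> Y = 0.466 ✓
  R = 0.919 -> Y = 0.919 ✓
  R = 0.327 -> Y = 0.327 ✓
All samples match this transformation.

(c) |R|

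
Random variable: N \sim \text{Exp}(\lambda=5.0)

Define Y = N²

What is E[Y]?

Using E[X²] = Var(X) + (E[X])²:
E[N] = 0.2
Var(N) = 1/5.0^2 = 0.04
E[N²] = 0.04 + 0.2² = 0.04 + 0.04 = 0.08

0.08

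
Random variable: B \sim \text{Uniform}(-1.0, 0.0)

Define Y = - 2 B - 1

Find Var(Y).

For Y = aB + b: Var(Y) = a² * Var(B)
Var(B) = (0 + 1)^2/12 = 0.083333333
Var(Y) = (-2)² * 0.083333333 = 4 * 0.083333333 = 0.33333333

0.33333333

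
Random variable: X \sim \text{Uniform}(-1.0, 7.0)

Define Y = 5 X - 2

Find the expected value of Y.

For Y = 5X - 2:
E[Y] = 5 * E[X] - 2
E[X] = (-1 + 7)/2 = 3
E[Y] = 5 * 3 - 2 = 13

13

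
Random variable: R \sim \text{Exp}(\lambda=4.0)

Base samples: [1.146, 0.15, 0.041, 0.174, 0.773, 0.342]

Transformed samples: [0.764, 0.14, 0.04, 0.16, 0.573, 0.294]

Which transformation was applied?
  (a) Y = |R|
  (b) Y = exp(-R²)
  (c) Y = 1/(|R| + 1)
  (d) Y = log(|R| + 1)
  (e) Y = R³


Checking option (d) Y = log(|R| + 1):
  R = 1.146 -> Y = 0.764 ✓
  R = 0.15 -> Y = 0.14 ✓
  R = 0.041 -> Y = 0.04 ✓
All samples match this transformation.

(d) log(|R| + 1)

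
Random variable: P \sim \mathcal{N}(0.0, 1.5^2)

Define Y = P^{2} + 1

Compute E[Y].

E[Y] = 1*E[P²] + 1
E[P] = 0
E[P²] = Var(P) + (E[P])² = 2.25 + 0 = 2.25
E[Y] = 1*2.25 + 1 = 3.25

3.25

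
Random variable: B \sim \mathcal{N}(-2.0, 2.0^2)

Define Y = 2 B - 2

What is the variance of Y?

For Y = aB + b: Var(Y) = a² * Var(B)
Var(B) = 2.0^2 = 4
Var(Y) = 2² * 4 = 4 * 4 = 16

16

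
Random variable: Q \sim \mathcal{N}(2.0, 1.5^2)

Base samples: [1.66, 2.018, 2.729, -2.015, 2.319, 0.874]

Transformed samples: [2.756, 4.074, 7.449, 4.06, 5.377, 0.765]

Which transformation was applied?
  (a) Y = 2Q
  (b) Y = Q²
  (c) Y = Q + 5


Checking option (b) Y = Q²:
  Q = 1.66 -> Y = 2.756 ✓
  Q = 2.018 -> Y = 4.074 ✓
  Q = 2.729 -> Y = 7.449 ✓
All samples match this transformation.

(b) Q²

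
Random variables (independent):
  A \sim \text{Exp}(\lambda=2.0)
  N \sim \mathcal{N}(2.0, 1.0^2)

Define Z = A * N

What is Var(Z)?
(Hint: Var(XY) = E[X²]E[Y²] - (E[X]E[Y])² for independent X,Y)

Var(XY) = E[X²]E[Y²] - (E[X]E[Y])²
E[A] = 0.5, Var(A) = 0.25
E[N] = 2, Var(N) = 1
E[A²] = 0.25 + 0.5² = 0.5
E[N²] = 1 + 2² = 5
Var(Z) = 0.5*5 - (0.5*2)²
= 2.5 - 1 = 1.5

1.5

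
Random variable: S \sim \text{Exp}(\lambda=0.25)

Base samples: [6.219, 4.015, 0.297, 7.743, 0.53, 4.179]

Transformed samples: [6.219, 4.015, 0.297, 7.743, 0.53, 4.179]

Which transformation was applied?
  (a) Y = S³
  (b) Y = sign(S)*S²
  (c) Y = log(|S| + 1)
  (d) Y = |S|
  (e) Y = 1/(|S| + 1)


Checking option (d) Y = |S|:
  S = 6.219 -> Y = 6.219 ✓
  S = 4.015 -> Y = 4.015 ✓
  S = 0.297 -> Y = 0.297 ✓
All samples match this transformation.

(d) |S|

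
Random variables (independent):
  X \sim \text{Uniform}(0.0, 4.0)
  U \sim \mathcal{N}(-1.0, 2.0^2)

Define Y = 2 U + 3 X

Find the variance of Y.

For independent RVs: Var(aX + bY) = a²Var(X) + b²Var(Y)
Var(X) = 1.3333333
Var(U) = 4
Var(Y) = 3²*1.3333333 + 2²*4
= 9*1.3333333 + 4*4 = 28

28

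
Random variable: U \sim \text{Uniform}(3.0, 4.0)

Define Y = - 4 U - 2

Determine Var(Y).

For Y = aU + b: Var(Y) = a² * Var(U)
Var(U) = (4 - 3)^2/12 = 0.083333333
Var(Y) = (-4)² * 0.083333333 = 16 * 0.083333333 = 1.3333333

1.3333333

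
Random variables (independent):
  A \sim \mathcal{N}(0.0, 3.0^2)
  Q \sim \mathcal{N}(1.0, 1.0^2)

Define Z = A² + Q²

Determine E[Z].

E[Z] = E[A²] + E[Q²]
E[A²] = Var(A) + E[A]² = 9 + 0 = 9
E[Q²] = Var(Q) + E[Q]² = 1 + 1 = 2
E[Z] = 9 + 2 = 11

11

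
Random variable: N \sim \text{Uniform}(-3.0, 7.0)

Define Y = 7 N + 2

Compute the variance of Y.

For Y = aN + b: Var(Y) = a² * Var(N)
Var(N) = (7 + 3)^2/12 = 8.3333333
Var(Y) = 7² * 8.3333333 = 49 * 8.3333333 = 408.33333

408.33333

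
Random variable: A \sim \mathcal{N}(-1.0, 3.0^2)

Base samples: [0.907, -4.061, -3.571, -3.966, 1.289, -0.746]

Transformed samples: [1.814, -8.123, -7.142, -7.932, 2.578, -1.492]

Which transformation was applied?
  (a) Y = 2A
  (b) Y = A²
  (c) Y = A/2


Checking option (a) Y = 2A:
  A = 0.907 -> Y = 1.814 ✓
  A = -4.061 -> Y = -8.123 ✓
  A = -3.571 -> Y = -7.142 ✓
All samples match this transformation.

(a) 2A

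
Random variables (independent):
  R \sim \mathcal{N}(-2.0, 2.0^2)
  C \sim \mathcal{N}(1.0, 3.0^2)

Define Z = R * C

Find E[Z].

For independent RVs: E[XY] = E[X]*E[Y]
E[R] = -2
E[C] = 1
E[Z] = -2 * 1 = -2

-2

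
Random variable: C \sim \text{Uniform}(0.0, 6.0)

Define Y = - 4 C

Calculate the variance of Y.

For Y = aC + b: Var(Y) = a² * Var(C)
Var(C) = (6 - 0)^2/12 = 3
Var(Y) = (-4)² * 3 = 16 * 3 = 48

48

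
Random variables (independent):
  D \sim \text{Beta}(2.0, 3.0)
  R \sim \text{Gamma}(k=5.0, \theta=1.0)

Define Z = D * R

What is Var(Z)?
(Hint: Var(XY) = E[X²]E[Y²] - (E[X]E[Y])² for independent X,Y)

Var(XY) = E[X²]E[Y²] - (E[X]E[Y])²
E[D] = 0.4, Var(D) = 0.04
E[R] = 5, Var(R) = 5
E[D²] = 0.04 + 0.4² = 0.2
E[R²] = 5 + 5² = 30
Var(Z) = 0.2*30 - (0.4*5)²
= 6 - 4 = 2

2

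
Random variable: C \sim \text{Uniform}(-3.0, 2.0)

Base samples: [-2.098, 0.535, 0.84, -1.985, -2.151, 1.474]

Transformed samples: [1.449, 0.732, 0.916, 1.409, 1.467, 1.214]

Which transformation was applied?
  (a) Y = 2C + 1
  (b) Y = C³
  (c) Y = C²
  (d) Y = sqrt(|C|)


Checking option (d) Y = sqrt(|C|):
  C = -2.098 -> Y = 1.449 ✓
  C = 0.535 -> Y = 0.732 ✓
  C = 0.84 -> Y = 0.916 ✓
All samples match this transformation.

(d) sqrt(|C|)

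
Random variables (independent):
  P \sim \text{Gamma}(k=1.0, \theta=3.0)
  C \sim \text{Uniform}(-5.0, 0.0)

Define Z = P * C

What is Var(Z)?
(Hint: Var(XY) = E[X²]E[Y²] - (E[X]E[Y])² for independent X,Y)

Var(XY) = E[X²]E[Y²] - (E[X]E[Y])²
E[P] = 3, Var(P) = 9
E[C] = -2.5, Var(C) = 2.0833333
E[P²] = 9 + 3² = 18
E[C²] = 2.0833333 + (-2.5)² = 8.3333333
Var(Z) = 18*8.3333333 - (3*(-2.5))²
= 150 - 56.25 = 93.75

93.75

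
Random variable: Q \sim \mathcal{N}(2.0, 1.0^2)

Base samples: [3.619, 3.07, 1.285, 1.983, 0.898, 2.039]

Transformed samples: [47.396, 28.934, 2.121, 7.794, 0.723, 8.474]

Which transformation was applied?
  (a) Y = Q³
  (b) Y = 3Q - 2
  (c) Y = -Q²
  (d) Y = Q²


Checking option (a) Y = Q³:
  Q = 3.619 -> Y = 47.396 ✓
  Q = 3.07 -> Y = 28.934 ✓
  Q = 1.285 -> Y = 2.121 ✓
All samples match this transformation.

(a) Q³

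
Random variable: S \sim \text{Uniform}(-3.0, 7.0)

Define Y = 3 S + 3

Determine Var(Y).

For Y = aS + b: Var(Y) = a² * Var(S)
Var(S) = (7 + 3)^2/12 = 8.3333333
Var(Y) = 3² * 8.3333333 = 9 * 8.3333333 = 75

75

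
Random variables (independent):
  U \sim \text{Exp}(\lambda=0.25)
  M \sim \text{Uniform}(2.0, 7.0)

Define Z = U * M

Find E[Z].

For independent RVs: E[XY] = E[X]*E[Y]
E[U] = 4
E[M] = 4.5
E[Z] = 4 * 4.5 = 18

18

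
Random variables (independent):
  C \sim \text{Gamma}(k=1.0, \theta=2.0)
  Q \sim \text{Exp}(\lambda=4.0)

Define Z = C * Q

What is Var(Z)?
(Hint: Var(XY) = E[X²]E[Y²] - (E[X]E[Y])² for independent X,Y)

Var(XY) = E[X²]E[Y²] - (E[X]E[Y])²
E[C] = 2, Var(C) = 4
E[Q] = 0.25, Var(Q) = 0.0625
E[C²] = 4 + 2² = 8
E[Q²] = 0.0625 + 0.25² = 0.125
Var(Z) = 8*0.125 - (2*0.25)²
= 1 - 0.25 = 0.75

0.75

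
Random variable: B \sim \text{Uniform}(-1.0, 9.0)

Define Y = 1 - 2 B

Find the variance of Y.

For Y = aB + b: Var(Y) = a² * Var(B)
Var(B) = (9 + 1)^2/12 = 8.3333333
Var(Y) = (-2)² * 8.3333333 = 4 * 8.3333333 = 33.333333

33.333333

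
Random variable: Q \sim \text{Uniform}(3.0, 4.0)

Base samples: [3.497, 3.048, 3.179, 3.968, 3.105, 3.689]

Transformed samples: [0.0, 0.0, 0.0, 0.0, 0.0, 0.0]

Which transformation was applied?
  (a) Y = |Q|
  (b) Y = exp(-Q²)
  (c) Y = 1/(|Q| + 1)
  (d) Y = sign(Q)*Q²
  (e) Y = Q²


Checking option (b) Y = exp(-Q²):
  Q = 3.497 -> Y = 0.0 ✓
  Q = 3.048 -> Y = 0.0 ✓
  Q = 3.179 -> Y = 0.0 ✓
All samples match this transformation.

(b) exp(-Q²)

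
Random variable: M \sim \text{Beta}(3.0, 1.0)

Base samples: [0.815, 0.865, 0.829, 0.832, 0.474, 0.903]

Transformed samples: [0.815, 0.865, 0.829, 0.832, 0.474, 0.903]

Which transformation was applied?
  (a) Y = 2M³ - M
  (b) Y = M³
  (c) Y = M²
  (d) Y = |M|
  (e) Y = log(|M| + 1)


Checking option (d) Y = |M|:
  M = 0.815 -> Y = 0.815 ✓
  M = 0.865 -> Y = 0.865 ✓
  M = 0.829 -> Y = 0.829 ✓
All samples match this transformation.

(d) |M|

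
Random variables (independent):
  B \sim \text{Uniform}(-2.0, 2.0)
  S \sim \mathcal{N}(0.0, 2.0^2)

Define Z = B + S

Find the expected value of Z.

E[Z] = 1*E[B] + 1*E[S]
E[B] = 0
E[S] = 0
E[Z] = 1*0 + 1*0 = 0

0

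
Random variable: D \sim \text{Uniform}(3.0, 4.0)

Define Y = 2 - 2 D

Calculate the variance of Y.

For Y = aD + b: Var(Y) = a² * Var(D)
Var(D) = (4 - 3)^2/12 = 0.083333333
Var(Y) = (-2)² * 0.083333333 = 4 * 0.083333333 = 0.33333333

0.33333333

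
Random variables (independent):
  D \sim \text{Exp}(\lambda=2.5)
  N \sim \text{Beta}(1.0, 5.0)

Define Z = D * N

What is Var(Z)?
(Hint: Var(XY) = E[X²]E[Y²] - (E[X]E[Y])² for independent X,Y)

Var(XY) = E[X²]E[Y²] - (E[X]E[Y])²
E[D] = 0.4, Var(D) = 0.16
E[N] = 0.16666667, Var(N) = 0.01984127
E[D²] = 0.16 + 0.4² = 0.32
E[N²] = 0.01984127 + 0.16666667² = 0.047619048
Var(Z) = 0.32*0.047619048 - (0.4*0.16666667)²
= 0.015238095 - 0.0044444444 = 0.010793651

0.010793651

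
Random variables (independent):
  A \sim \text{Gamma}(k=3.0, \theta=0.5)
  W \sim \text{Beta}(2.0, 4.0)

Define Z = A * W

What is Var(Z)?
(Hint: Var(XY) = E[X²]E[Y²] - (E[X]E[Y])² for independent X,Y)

Var(XY) = E[X²]E[Y²] - (E[X]E[Y])²
E[A] = 1.5, Var(A) = 0.75
E[W] = 0.33333333, Var(W) = 0.031746032
E[A²] = 0.75 + 1.5² = 3
E[W²] = 0.031746032 + 0.33333333² = 0.14285714
Var(Z) = 3*0.14285714 - (1.5*0.33333333)²
= 0.42857143 - 0.25 = 0.17857143

0.17857143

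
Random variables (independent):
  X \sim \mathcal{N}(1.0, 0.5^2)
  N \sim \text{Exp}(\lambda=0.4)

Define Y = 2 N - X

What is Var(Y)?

For independent RVs: Var(aX + bY) = a²Var(X) + b²Var(Y)
Var(X) = 0.25
Var(N) = 6.25
Var(Y) = (-1)²*0.25 + 2²*6.25
= 1*0.25 + 4*6.25 = 25.25

25.25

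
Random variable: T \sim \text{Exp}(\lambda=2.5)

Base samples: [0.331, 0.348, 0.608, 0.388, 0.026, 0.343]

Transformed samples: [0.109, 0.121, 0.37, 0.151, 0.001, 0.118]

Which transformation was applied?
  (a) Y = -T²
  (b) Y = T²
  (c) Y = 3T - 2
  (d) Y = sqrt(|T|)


Checking option (b) Y = T²:
  T = 0.331 -> Y = 0.109 ✓
  T = 0.348 -> Y = 0.121 ✓
  T = 0.608 -> Y = 0.37 ✓
All samples match this transformation.

(b) T²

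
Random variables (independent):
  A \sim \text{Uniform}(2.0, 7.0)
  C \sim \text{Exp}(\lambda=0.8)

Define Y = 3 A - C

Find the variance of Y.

For independent RVs: Var(aX + bY) = a²Var(X) + b²Var(Y)
Var(A) = 2.0833333
Var(C) = 1.5625
Var(Y) = 3²*2.0833333 + (-1)²*1.5625
= 9*2.0833333 + 1*1.5625 = 20.3125

20.3125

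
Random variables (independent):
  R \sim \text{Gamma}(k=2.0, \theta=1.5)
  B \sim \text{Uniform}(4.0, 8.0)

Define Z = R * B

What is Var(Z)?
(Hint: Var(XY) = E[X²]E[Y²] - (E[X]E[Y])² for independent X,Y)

Var(XY) = E[X²]E[Y²] - (E[X]E[Y])²
E[R] = 3, Var(R) = 4.5
E[B] = 6, Var(B) = 1.3333333
E[R²] = 4.5 + 3² = 13.5
E[B²] = 1.3333333 + 6² = 37.333333
Var(Z) = 13.5*37.333333 - (3*6)²
= 504 - 324 = 180

180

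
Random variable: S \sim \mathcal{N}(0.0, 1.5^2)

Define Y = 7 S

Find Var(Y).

For Y = aS + b: Var(Y) = a² * Var(S)
Var(S) = 1.5^2 = 2.25
Var(Y) = 7² * 2.25 = 49 * 2.25 = 110.25

110.25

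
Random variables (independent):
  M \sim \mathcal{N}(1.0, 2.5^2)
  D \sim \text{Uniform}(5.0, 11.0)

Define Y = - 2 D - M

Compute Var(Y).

For independent RVs: Var(aX + bY) = a²Var(X) + b²Var(Y)
Var(M) = 6.25
Var(D) = 3
Var(Y) = (-1)²*6.25 + (-2)²*3
= 1*6.25 + 4*3 = 18.25

18.25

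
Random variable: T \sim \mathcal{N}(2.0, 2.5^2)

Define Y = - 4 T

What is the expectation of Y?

For Y = -4T:
E[Y] = -4 * E[T]
E[T] = 2.0 = 2
E[Y] = -4 * 2 = -8

-8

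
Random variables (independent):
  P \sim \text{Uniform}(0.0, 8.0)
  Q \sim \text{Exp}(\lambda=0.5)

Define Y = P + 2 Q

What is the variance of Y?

For independent RVs: Var(aX + bY) = a²Var(X) + b²Var(Y)
Var(P) = 5.3333333
Var(Q) = 4
Var(Y) = 1²*5.3333333 + 2²*4
= 1*5.3333333 + 4*4 = 21.333333

21.333333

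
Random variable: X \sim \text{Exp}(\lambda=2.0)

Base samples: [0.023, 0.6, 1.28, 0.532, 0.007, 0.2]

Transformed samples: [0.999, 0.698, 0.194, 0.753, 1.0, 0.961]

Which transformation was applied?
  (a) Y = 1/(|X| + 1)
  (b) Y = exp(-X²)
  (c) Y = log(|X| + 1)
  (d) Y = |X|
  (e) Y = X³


Checking option (b) Y = exp(-X²):
  X = 0.023 -> Y = 0.999 ✓
  X = 0.6 -> Y = 0.698 ✓
  X = 1.28 -> Y = 0.194 ✓
All samples match this transformation.

(b) exp(-X²)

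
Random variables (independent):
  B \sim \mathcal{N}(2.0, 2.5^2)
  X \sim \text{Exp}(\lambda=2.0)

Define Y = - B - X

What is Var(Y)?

For independent RVs: Var(aX + bY) = a²Var(X) + b²Var(Y)
Var(B) = 6.25
Var(X) = 0.25
Var(Y) = (-1)²*6.25 + (-1)²*0.25
= 1*6.25 + 1*0.25 = 6.5

6.5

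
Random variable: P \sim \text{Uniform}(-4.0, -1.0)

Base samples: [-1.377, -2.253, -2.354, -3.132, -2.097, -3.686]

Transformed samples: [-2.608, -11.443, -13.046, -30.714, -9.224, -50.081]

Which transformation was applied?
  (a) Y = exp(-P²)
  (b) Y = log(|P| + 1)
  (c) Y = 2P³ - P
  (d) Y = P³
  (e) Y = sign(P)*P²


Checking option (d) Y = P³:
  P = -1.377 -> Y = -2.608 ✓
  P = -2.253 -> Y = -11.443 ✓
  P = -2.354 -> Y = -13.046 ✓
All samples match this transformation.

(d) P³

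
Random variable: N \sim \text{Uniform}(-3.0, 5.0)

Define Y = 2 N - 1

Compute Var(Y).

For Y = aN + b: Var(Y) = a² * Var(N)
Var(N) = (5 + 3)^2/12 = 5.3333333
Var(Y) = 2² * 5.3333333 = 4 * 5.3333333 = 21.333333

21.333333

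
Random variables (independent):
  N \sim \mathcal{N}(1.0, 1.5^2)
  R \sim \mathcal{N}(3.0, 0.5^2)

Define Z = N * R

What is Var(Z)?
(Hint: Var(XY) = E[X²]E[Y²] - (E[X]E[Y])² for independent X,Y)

Var(XY) = E[X²]E[Y²] - (E[X]E[Y])²
E[N] = 1, Var(N) = 2.25
E[R] = 3, Var(R) = 0.25
E[N²] = 2.25 + 1² = 3.25
E[R²] = 0.25 + 3² = 9.25
Var(Z) = 3.25*9.25 - (1*3)²
= 30.0625 - 9 = 21.0625

21.0625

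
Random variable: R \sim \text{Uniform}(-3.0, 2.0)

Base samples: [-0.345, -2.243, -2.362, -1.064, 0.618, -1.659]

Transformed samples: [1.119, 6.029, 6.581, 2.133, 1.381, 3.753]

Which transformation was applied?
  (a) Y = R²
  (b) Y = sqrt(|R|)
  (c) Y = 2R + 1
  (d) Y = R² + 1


Checking option (d) Y = R² + 1:
  R = -0.345 -> Y = 1.119 ✓
  R = -2.243 -> Y = 6.029 ✓
  R = -2.362 -> Y = 6.581 ✓
All samples match this transformation.

(d) R² + 1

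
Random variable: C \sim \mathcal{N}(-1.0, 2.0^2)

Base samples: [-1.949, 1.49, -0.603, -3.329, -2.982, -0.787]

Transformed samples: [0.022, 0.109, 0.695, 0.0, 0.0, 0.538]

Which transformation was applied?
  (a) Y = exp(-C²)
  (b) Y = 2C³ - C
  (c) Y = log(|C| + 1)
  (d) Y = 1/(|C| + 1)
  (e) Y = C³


Checking option (a) Y = exp(-C²):
  C = -1.949 -> Y = 0.022 ✓
  C = 1.49 -> Y = 0.109 ✓
  C = -0.603 -> Y = 0.695 ✓
All samples match this transformation.

(a) exp(-C²)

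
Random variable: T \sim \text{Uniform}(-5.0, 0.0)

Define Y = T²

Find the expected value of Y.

Using E[X²] = Var(X) + (E[X])²:
E[T] = -2.5
Var(T) = (0 + 5)^2/12 = 2.0833333
E[T²] = 2.0833333 + (-2.5)² = 2.0833333 + 6.25 = 8.3333333

8.3333333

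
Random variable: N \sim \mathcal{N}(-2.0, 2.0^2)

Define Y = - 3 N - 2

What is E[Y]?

For Y = -3N - 2:
E[Y] = -3 * E[N] - 2
E[N] = -2.0 = -2
E[Y] = -3 * (-2) - 2 = 4

4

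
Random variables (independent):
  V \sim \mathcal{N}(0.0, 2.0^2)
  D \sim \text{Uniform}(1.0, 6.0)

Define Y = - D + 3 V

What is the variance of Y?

For independent RVs: Var(aX + bY) = a²Var(X) + b²Var(Y)
Var(V) = 4
Var(D) = 2.0833333
Var(Y) = 3²*4 + (-1)²*2.0833333
= 9*4 + 1*2.0833333 = 38.083333

38.083333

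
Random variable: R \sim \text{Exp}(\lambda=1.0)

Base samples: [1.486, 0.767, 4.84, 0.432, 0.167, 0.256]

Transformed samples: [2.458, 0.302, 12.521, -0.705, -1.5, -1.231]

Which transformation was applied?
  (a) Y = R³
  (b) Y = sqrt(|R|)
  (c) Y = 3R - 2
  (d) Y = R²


Checking option (c) Y = 3R - 2:
  R = 1.486 -> Y = 2.458 ✓
  R = 0.767 -> Y = 0.302 ✓
  R = 4.84 -> Y = 12.521 ✓
All samples match this transformation.

(c) 3R - 2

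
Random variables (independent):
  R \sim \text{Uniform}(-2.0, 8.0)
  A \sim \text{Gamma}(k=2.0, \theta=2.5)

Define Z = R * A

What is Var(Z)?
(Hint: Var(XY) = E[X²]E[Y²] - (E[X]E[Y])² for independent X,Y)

Var(XY) = E[X²]E[Y²] - (E[X]E[Y])²
E[R] = 3, Var(R) = 8.3333333
E[A] = 5, Var(A) = 12.5
E[R²] = 8.3333333 + 3² = 17.333333
E[A²] = 12.5 + 5² = 37.5
Var(Z) = 17.333333*37.5 - (3*5)²
= 650 - 225 = 425

425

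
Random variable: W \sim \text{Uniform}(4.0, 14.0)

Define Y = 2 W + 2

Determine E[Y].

For Y = 2W + 2:
E[Y] = 2 * E[W] + 2
E[W] = (4 + 14)/2 = 9
E[Y] = 2 * 9 + 2 = 20

20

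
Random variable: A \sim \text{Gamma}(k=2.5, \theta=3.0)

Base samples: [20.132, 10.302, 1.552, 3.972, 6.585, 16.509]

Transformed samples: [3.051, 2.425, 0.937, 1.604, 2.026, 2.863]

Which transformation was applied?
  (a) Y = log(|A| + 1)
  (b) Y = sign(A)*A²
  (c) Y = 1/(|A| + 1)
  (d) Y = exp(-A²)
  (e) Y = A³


Checking option (a) Y = log(|A| + 1):
  A = 20.132 -> Y = 3.051 ✓
  A = 10.302 -> Y = 2.425 ✓
  A = 1.552 -> Y = 0.937 ✓
All samples match this transformation.

(a) log(|A| + 1)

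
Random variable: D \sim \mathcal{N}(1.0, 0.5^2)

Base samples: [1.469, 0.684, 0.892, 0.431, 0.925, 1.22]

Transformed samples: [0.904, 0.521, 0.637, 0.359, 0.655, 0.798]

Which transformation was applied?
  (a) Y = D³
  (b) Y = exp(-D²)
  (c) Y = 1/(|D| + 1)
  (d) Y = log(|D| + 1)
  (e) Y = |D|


Checking option (d) Y = log(|D| + 1):
  D = 1.469 -> Y = 0.904 ✓
  D = 0.684 -> Y = 0.521 ✓
  D = 0.892 -> Y = 0.637 ✓
All samples match this transformation.

(d) log(|D| + 1)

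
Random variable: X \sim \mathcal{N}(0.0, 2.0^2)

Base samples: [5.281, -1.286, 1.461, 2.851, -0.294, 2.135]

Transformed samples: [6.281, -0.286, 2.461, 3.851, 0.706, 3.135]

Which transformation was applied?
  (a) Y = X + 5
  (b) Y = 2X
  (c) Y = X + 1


Checking option (c) Y = X + 1:
  X = 5.281 -> Y = 6.281 ✓
  X = -1.286 -> Y = -0.286 ✓
  X = 1.461 -> Y = 2.461 ✓
All samples match this transformation.

(c) X + 1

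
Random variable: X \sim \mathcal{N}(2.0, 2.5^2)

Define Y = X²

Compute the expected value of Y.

E[X²] = Var(X) + (E[X])² = 6.25 + 4 = 10.25

10.25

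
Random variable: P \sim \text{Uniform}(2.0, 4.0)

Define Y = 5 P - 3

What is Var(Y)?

For Y = aP + b: Var(Y) = a² * Var(P)
Var(P) = (4 - 2)^2/12 = 0.33333333
Var(Y) = 5² * 0.33333333 = 25 * 0.33333333 = 8.3333333

8.3333333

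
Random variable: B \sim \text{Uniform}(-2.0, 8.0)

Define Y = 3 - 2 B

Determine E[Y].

For Y = -2B + 3:
E[Y] = -2 * E[B] + 3
E[B] = (-2 + 8)/2 = 3
E[Y] = -2 * 3 + 3 = -3

-3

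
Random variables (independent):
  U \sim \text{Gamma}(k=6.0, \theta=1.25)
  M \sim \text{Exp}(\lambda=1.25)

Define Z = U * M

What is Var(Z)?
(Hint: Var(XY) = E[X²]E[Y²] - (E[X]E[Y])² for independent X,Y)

Var(XY) = E[X²]E[Y²] - (E[X]E[Y])²
E[U] = 7.5, Var(U) = 9.375
E[M] = 0.8, Var(M) = 0.64
E[U²] = 9.375 + 7.5² = 65.625
E[M²] = 0.64 + 0.8² = 1.28
Var(Z) = 65.625*1.28 - (7.5*0.8)²
= 84 - 36 = 48

48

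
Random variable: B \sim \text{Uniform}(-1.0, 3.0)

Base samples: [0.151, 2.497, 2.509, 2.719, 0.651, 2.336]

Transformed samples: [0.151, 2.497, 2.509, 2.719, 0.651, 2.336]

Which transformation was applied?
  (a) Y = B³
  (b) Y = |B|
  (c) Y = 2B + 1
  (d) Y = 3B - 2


Checking option (b) Y = |B|:
  B = 0.151 -> Y = 0.151 ✓
  B = 2.497 -> Y = 2.497 ✓
  B = 2.509 -> Y = 2.509 ✓
All samples match this transformation.

(b) |B|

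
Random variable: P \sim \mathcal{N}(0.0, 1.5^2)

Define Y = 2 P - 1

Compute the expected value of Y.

For Y = 2P - 1:
E[Y] = 2 * E[P] - 1
E[P] = 0.0 = 0
E[Y] = 2 * 0 - 1 = -1

-1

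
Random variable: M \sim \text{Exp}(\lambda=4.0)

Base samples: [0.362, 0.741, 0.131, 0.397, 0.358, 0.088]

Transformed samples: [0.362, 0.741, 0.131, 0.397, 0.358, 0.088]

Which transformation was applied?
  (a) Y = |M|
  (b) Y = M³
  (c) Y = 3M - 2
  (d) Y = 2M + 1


Checking option (a) Y = |M|:
  M = 0.362 -> Y = 0.362 ✓
  M = 0.741 -> Y = 0.741 ✓
  M = 0.131 -> Y = 0.131 ✓
All samples match this transformation.

(a) |M|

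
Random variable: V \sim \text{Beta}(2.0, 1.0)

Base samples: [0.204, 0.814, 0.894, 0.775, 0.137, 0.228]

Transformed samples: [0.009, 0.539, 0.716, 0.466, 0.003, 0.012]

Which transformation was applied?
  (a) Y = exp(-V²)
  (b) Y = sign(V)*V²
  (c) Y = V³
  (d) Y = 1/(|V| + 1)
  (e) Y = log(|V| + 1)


Checking option (c) Y = V³:
  V = 0.204 -> Y = 0.009 ✓
  V = 0.814 -> Y = 0.539 ✓
  V = 0.894 -> Y = 0.716 ✓
All samples match this transformation.

(c) V³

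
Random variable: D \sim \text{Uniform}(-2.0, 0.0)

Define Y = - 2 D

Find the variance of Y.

For Y = aD + b: Var(Y) = a² * Var(D)
Var(D) = (0 + 2)^2/12 = 0.33333333
Var(Y) = (-2)² * 0.33333333 = 4 * 0.33333333 = 1.3333333

1.3333333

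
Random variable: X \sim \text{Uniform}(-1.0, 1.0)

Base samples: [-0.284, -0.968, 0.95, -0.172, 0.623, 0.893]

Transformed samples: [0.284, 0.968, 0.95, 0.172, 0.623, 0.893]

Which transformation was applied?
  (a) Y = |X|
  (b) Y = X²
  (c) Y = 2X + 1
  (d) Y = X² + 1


Checking option (a) Y = |X|:
  X = -0.284 -> Y = 0.284 ✓
  X = -0.968 -> Y = 0.968 ✓
  X = 0.95 -> Y = 0.95 ✓
All samples match this transformation.

(a) |X|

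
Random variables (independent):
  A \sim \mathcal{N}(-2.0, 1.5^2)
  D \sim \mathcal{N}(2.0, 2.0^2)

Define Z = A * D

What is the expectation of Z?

For independent RVs: E[XY] = E[X]*E[Y]
E[A] = -2
E[D] = 2
E[Z] = -2 * 2 = -4

-4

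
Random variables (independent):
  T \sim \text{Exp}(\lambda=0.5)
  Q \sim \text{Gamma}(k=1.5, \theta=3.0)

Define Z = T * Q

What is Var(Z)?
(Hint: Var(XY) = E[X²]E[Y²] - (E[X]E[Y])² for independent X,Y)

Var(XY) = E[X²]E[Y²] - (E[X]E[Y])²
E[T] = 2, Var(T) = 4
E[Q] = 4.5, Var(Q) = 13.5
E[T²] = 4 + 2² = 8
E[Q²] = 13.5 + 4.5² = 33.75
Var(Z) = 8*33.75 - (2*4.5)²
= 270 - 81 = 189

189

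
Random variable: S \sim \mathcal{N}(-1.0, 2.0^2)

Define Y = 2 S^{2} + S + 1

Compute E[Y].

E[Y] = 2*E[S²] + 1*E[S] + 1
E[S] = -1
E[S²] = Var(S) + (E[S])² = 4 + 1 = 5
E[Y] = 2*5 + 1*(-1) + 1 = 10

10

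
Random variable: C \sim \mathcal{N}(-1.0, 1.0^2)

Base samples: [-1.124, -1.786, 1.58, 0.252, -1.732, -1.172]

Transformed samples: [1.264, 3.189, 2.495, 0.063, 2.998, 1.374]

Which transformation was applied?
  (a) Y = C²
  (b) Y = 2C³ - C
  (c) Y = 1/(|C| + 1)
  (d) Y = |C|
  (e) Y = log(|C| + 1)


Checking option (a) Y = C²:
  C = -1.124 -> Y = 1.264 ✓
  C = -1.786 -> Y = 3.189 ✓
  C = 1.58 -> Y = 2.495 ✓
All samples match this transformation.

(a) C²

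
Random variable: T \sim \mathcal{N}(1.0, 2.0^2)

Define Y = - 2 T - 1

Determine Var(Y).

For Y = aT + b: Var(Y) = a² * Var(T)
Var(T) = 2.0^2 = 4
Var(Y) = (-2)² * 4 = 4 * 4 = 16

16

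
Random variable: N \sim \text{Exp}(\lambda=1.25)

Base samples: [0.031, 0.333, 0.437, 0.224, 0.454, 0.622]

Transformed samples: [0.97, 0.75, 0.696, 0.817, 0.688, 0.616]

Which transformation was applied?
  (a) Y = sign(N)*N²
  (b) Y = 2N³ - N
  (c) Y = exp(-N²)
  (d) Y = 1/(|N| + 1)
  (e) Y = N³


Checking option (d) Y = 1/(|N| + 1):
  N = 0.031 -> Y = 0.97 ✓
  N = 0.333 -> Y = 0.75 ✓
  N = 0.437 -> Y = 0.696 ✓
All samples match this transformation.

(d) 1/(|N| + 1)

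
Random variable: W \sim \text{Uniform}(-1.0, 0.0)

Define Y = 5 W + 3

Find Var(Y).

For Y = aW + b: Var(Y) = a² * Var(W)
Var(W) = (0 + 1)^2/12 = 0.083333333
Var(Y) = 5² * 0.083333333 = 25 * 0.083333333 = 2.0833333

2.0833333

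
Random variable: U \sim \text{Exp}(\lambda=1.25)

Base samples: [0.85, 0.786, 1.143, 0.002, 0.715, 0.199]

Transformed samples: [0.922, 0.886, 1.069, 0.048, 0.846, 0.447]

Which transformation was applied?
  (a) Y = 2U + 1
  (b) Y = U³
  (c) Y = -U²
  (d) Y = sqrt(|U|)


Checking option (d) Y = sqrt(|U|):
  U = 0.85 -> Y = 0.922 ✓
  U = 0.786 -> Y = 0.886 ✓
  U = 1.143 -> Y = 1.069 ✓
All samples match this transformation.

(d) sqrt(|U|)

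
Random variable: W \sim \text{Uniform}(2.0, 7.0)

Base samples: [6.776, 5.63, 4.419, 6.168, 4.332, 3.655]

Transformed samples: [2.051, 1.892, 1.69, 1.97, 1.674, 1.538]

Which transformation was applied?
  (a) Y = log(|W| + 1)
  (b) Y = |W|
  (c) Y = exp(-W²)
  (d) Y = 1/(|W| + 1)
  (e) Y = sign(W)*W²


Checking option (a) Y = log(|W| + 1):
  W = 6.776 -> Y = 2.051 ✓
  W = 5.63 -> Y = 1.892 ✓
  W = 4.419 -> Y = 1.69 ✓
All samples match this transformation.

(a) log(|W| + 1)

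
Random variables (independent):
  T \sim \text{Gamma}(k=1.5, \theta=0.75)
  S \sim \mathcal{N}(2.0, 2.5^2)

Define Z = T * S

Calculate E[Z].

For independent RVs: E[XY] = E[X]*E[Y]
E[T] = 1.125
E[S] = 2
E[Z] = 1.125 * 2 = 2.25

2.25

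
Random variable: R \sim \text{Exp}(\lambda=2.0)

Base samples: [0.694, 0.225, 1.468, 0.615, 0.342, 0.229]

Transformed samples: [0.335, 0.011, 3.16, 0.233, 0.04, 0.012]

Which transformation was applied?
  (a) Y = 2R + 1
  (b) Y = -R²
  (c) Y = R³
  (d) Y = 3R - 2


Checking option (c) Y = R³:
  R = 0.694 -> Y = 0.335 ✓
  R = 0.225 -> Y = 0.011 ✓
  R = 1.468 -> Y = 3.16 ✓
All samples match this transformation.

(c) R³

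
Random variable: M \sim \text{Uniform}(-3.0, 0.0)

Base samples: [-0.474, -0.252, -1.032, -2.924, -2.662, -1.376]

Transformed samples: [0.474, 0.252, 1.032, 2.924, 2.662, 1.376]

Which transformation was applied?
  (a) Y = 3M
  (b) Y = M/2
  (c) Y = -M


Checking option (c) Y = -M:
  M = -0.474 -> Y = 0.474 ✓
  M = -0.252 -> Y = 0.252 ✓
  M = -1.032 -> Y = 1.032 ✓
All samples match this transformation.

(c) -M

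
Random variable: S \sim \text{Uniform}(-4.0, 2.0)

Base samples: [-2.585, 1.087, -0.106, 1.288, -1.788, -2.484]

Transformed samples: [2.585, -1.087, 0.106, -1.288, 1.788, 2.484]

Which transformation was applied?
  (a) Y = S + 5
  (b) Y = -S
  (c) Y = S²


Checking option (b) Y = -S:
  S = -2.585 -> Y = 2.585 ✓
  S = 1.087 -> Y = -1.087 ✓
  S = -0.106 -> Y = 0.106 ✓
All samples match this transformation.

(b) -S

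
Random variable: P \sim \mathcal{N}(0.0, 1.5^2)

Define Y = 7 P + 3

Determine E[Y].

For Y = 7P + 3:
E[Y] = 7 * E[P] + 3
E[P] = 0.0 = 0
E[Y] = 7 * 0 + 3 = 3

3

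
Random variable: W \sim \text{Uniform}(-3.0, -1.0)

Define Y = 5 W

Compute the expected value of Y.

For Y = 5W:
E[Y] = 5 * E[W]
E[W] = (-3 - 1)/2 = -2
E[Y] = 5 * (-2) = -10

-10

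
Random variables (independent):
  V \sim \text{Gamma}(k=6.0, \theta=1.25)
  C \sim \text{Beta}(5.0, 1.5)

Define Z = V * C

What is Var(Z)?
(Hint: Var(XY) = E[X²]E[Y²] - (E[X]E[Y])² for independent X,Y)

Var(XY) = E[X²]E[Y²] - (E[X]E[Y])²
E[V] = 7.5, Var(V) = 9.375
E[C] = 0.76923077, Var(C) = 0.023668639
E[V²] = 9.375 + 7.5² = 65.625
E[C²] = 0.023668639 + 0.76923077² = 0.61538462
Var(Z) = 65.625*0.61538462 - (7.5*0.76923077)²
= 40.384615 - 33.284024 = 7.1005917

7.1005917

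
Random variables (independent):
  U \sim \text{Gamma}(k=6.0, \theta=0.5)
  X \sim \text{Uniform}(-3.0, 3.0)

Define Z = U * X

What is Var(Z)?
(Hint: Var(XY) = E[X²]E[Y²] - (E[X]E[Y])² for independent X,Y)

Var(XY) = E[X²]E[Y²] - (E[X]E[Y])²
E[U] = 3, Var(U) = 1.5
E[X] = 0, Var(X) = 3
E[U²] = 1.5 + 3² = 10.5
E[X²] = 3 + 0² = 3
Var(Z) = 10.5*3 - (3*0)²
= 31.5 - 0 = 31.5

31.5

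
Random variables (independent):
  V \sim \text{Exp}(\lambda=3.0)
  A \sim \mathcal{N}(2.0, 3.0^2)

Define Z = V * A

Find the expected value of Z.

For independent RVs: E[XY] = E[X]*E[Y]
E[V] = 0.33333333
E[A] = 2
E[Z] = 0.33333333 * 2 = 0.66666667

0.66666667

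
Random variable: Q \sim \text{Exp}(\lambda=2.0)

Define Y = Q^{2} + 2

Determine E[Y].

E[Y] = 1*E[Q²] + 2
E[Q] = 0.5
E[Q²] = Var(Q) + (E[Q])² = 0.25 + 0.25 = 0.5
E[Y] = 1*0.5 + 2 = 2.5

2.5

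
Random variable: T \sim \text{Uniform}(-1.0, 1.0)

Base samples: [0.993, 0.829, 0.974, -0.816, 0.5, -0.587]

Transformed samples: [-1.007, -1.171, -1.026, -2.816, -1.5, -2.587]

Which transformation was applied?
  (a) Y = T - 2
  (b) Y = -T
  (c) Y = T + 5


Checking option (a) Y = T - 2:
  T = 0.993 -> Y = -1.007 ✓
  T = 0.829 -> Y = -1.171 ✓
  T = 0.974 -> Y = -1.026 ✓
All samples match this transformation.

(a) T - 2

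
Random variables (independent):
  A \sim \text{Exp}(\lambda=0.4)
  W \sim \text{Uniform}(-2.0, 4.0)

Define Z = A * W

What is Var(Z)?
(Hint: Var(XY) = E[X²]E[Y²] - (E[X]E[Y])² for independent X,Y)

Var(XY) = E[X²]E[Y²] - (E[X]E[Y])²
E[A] = 2.5, Var(A) = 6.25
E[W] = 1, Var(W) = 3
E[A²] = 6.25 + 2.5² = 12.5
E[W²] = 3 + 1² = 4
Var(Z) = 12.5*4 - (2.5*1)²
= 50 - 6.25 = 43.75

43.75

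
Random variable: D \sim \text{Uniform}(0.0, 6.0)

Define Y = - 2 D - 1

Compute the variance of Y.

For Y = aD + b: Var(Y) = a² * Var(D)
Var(D) = (6 - 0)^2/12 = 3
Var(Y) = (-2)² * 3 = 4 * 3 = 12

12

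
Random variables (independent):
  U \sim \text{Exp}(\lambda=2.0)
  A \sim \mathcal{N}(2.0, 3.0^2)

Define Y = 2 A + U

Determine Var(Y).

For independent RVs: Var(aX + bY) = a²Var(X) + b²Var(Y)
Var(U) = 0.25
Var(A) = 9
Var(Y) = 1²*0.25 + 2²*9
= 1*0.25 + 4*9 = 36.25

36.25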